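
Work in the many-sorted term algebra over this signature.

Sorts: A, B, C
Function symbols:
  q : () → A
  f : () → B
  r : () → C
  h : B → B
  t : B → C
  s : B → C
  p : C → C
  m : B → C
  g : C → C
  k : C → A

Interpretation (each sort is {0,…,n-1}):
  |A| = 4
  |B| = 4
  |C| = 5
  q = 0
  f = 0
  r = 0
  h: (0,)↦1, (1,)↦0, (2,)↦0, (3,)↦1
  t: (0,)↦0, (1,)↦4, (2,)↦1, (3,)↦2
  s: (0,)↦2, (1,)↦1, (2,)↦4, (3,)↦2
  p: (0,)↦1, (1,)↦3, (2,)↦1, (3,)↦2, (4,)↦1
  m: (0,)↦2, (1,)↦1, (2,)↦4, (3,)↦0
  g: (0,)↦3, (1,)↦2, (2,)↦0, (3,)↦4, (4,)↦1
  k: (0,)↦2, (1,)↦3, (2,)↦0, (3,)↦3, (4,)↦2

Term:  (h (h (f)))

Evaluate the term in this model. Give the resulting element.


value = 0

  f = 0
  (h (f)) = h(0,) = 1
  (h (h (f))) = h(1,) = 0


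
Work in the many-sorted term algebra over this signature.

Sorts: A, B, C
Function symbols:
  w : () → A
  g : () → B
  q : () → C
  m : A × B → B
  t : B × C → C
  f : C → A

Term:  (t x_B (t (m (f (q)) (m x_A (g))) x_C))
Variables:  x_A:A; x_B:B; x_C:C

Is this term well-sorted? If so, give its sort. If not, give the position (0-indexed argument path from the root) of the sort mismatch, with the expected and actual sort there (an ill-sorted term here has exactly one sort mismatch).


  x_B : B
        (q) : C
      (f (q)) : A
        x_A : A
        (g) : B
      (m x_A (g)) : B
    (m (f (q)) (m x_A (g))) : B
    x_C : C
  (t (m (f (q)) (m x_A (g))) x_C) : C
(t x_B (t (m (f (q)) (m x_A (g))) x_C)) : C

well-sorted; sort = C


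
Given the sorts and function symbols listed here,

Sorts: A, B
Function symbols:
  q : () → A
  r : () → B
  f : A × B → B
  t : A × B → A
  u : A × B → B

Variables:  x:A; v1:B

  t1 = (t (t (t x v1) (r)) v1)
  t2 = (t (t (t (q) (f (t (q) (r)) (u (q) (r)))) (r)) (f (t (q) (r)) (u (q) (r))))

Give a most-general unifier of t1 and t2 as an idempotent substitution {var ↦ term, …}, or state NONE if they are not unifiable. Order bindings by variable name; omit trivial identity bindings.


{v1 ↦ (f (t (q) (r)) (u (q) (r))), x ↦ (q)}


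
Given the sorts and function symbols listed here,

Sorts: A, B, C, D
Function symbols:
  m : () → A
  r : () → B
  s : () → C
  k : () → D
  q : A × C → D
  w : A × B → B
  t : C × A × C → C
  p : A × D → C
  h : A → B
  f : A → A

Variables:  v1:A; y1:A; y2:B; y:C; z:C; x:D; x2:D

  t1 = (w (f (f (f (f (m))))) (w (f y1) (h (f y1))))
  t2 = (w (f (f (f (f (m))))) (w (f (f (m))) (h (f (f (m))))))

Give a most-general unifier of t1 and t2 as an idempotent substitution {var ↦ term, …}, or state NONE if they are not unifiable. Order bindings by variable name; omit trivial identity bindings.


{y1 ↦ (f (m))}


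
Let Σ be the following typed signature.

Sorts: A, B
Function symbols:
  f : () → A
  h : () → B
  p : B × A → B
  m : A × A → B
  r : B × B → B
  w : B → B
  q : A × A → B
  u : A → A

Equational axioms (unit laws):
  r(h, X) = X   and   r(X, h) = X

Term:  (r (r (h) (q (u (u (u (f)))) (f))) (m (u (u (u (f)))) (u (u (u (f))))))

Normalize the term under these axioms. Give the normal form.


1. (r (r (h) (q (u (u (u (f)))) (f))) (m (u (u (u (f)))) (u (u (u (f))))))  →  (r (q (u (u (u (f)))) (f)) (m (u (u (u (f)))) (u (u (u (f))))))

normal form = (r (q (u (u (u (f)))) (f)) (m (u (u (u (f)))) (u (u (u (f))))))


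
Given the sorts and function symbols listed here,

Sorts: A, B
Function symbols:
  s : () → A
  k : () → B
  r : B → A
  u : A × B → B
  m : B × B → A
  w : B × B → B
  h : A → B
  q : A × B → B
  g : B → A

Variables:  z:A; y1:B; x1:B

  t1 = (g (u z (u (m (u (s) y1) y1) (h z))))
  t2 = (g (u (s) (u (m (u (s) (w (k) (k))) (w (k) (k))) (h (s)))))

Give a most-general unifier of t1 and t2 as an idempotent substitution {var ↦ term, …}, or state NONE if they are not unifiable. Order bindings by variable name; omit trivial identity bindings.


{y1 ↦ (w (k) (k)), z ↦ (s)}


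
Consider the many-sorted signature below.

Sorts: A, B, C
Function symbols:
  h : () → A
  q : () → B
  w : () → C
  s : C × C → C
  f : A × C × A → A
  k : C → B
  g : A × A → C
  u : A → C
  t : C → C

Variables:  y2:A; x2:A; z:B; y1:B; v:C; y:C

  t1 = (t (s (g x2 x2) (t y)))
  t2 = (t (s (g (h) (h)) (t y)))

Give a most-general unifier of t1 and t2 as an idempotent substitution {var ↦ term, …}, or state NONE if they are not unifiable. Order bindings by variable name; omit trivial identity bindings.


{x2 ↦ (h)}


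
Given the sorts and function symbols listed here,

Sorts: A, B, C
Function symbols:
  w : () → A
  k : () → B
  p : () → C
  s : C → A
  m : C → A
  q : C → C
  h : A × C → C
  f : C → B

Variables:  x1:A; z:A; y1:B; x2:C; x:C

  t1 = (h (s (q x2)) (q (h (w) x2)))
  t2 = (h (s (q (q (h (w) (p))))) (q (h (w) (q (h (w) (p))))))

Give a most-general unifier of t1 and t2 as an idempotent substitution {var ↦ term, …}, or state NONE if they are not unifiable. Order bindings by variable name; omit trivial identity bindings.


{x2 ↦ (q (h (w) (p)))}


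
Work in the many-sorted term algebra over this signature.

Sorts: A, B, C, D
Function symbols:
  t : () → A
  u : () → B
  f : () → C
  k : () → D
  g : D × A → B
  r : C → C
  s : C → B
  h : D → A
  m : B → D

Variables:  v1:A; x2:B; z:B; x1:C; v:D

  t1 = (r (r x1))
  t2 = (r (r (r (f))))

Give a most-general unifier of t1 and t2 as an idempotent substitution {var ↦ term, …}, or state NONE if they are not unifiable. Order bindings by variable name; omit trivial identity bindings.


{x1 ↦ (r (f))}


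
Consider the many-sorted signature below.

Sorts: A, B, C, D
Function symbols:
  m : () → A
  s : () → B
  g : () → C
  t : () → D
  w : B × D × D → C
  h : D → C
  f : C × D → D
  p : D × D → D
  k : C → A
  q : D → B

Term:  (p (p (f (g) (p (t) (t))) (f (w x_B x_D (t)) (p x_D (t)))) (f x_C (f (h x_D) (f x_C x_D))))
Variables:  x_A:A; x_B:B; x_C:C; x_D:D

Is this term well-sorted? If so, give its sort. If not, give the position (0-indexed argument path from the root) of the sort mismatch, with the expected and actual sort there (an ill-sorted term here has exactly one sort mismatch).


well-sorted; sort = D

      (g) : C
        (t) : D
        (t) : D
      (p (t) (t)) : D
    (f (g) (p (t) (t))) : D
        x_B : B
        x_D : D
        (t) : D
      (w x_B x_D (t)) : C
        x_D : D
        (t) : D
      (p x_D (t)) : D
    (f (w x_B x_D (t)) (p x_D (t))) : D
  (p (f (g) (p (t) (t))) (f (w x_B x_D (t)) (p x_D (t)))) : D
    x_C : C
        x_D : D
      (h x_D) : C
        x_C : C
        x_D : D
      (f x_C x_D) : D
    (f (h x_D) (f x_C x_D)) : D
  (f x_C (f (h x_D) (f x_C x_D))) : D
(p (p (f (g) (p (t) (t))) (f (w x_B x_D (t)) (p x_D (t)))) (f x_C (f (h x_D) (f x_C x_D)))) : D


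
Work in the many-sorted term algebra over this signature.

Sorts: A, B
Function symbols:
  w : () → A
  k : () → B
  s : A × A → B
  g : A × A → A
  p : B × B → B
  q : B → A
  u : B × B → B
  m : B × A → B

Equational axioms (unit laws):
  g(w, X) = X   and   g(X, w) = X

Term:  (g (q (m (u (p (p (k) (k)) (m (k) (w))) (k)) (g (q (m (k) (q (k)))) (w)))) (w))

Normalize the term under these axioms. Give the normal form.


1. (g (q (m (u (p (p (k) (k)) (m (k) (w))) (k)) (g (q (m (k) (q (k)))) (w)))) (w))  →  (q (m (u (p (p (k) (k)) (m (k) (w))) (k)) (g (q (m (k) (q (k)))) (w))))
2. (q (m (u (p (p (k) (k)) (m (k) (w))) (k)) (g (q (m (k) (q (k)))) (w))))  →  (q (m (u (p (p (k) (k)) (m (k) (w))) (k)) (q (m (k) (q (k))))))

normal form = (q (m (u (p (p (k) (k)) (m (k) (w))) (k)) (q (m (k) (q (k))))))


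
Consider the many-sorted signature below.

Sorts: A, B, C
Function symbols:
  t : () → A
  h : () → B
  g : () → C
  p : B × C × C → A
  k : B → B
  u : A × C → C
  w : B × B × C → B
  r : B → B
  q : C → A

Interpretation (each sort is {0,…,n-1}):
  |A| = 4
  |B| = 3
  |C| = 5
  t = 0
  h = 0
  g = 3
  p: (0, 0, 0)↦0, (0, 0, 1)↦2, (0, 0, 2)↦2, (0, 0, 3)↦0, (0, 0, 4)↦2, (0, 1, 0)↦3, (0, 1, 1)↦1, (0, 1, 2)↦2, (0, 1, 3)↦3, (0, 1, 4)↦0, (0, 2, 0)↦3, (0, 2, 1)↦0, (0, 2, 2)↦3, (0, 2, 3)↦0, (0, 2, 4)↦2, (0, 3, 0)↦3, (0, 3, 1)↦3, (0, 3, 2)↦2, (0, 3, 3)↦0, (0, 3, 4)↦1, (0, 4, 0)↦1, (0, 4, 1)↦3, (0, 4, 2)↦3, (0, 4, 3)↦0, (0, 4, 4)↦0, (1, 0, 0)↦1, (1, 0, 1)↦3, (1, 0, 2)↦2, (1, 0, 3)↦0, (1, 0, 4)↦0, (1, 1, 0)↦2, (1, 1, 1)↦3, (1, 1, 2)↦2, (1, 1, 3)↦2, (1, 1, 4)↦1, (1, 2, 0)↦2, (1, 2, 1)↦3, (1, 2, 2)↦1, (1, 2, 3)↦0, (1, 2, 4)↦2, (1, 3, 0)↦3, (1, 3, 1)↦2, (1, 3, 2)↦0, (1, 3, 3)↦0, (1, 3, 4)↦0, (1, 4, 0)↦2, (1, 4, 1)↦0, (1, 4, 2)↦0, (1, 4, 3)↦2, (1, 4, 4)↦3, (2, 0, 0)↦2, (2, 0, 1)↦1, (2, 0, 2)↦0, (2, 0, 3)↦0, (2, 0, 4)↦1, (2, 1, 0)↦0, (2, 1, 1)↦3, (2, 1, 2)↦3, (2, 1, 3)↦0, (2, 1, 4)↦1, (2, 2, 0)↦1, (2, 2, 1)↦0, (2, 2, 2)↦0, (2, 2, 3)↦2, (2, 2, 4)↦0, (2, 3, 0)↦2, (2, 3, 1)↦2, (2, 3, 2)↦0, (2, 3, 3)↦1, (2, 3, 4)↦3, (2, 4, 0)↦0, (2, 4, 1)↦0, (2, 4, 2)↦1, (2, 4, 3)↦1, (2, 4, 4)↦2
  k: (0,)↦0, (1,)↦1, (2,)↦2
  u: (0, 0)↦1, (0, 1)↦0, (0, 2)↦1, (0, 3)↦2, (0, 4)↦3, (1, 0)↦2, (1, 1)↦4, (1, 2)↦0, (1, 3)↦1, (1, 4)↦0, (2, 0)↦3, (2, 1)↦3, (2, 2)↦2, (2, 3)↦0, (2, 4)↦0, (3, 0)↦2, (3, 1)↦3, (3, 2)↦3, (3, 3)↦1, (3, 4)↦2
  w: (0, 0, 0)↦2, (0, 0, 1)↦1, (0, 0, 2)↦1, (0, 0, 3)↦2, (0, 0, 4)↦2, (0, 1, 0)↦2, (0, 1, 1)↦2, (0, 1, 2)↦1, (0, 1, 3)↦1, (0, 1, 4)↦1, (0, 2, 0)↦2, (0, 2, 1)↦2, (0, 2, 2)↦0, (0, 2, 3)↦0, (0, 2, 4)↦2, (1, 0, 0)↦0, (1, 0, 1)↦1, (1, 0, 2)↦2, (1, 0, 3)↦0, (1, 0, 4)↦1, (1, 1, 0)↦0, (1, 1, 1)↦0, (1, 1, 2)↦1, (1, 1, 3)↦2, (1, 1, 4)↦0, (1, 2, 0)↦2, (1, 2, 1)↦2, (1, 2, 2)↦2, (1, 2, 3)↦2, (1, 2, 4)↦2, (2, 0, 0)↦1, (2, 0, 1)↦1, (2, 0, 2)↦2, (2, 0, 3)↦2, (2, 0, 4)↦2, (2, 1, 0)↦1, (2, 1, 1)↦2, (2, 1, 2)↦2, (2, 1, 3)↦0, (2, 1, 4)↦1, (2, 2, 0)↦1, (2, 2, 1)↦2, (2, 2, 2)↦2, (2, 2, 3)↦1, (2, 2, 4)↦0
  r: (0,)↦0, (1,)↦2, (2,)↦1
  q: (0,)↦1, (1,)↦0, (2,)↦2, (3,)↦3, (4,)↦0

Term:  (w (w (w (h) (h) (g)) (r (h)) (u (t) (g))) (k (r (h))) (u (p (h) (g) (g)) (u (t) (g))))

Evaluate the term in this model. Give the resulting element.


value = 1

  h = 0
  h = 0
  g = 3
  (w (h) (h) (g)) = w(0, 0, 3) = 2
  h = 0
  (r (h)) = r(0,) = 0
  t = 0
  g = 3
  (u (t) (g)) = u(0, 3) = 2
  (w (w (h) (h) (g)) (r (h)) (u (t) (g))) = w(2, 0, 2) = 2
  h = 0
  (r (h)) = r(0,) = 0
  (k (r (h))) = k(0,) = 0
  h = 0
  g = 3
  g = 3
  (p (h) (g) (g)) = p(0, 3, 3) = 0
  t = 0
  g = 3
  (u (t) (g)) = u(0, 3) = 2
  (u (p (h) (g) (g)) (u (t) (g))) = u(0, 2) = 1
  (w (w (w (h) (h) (g)) (r (h)) (u (t) (g))) (k (r (h))) (u (p (h) (g) (g)) (u (t) (g)))) = w(2, 0, 1) = 1


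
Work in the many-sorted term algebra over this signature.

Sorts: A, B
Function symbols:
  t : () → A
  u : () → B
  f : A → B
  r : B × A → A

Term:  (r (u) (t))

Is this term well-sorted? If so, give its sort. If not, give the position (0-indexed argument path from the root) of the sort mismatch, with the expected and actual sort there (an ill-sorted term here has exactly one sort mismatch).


well-sorted; sort = A

  (u) : B
  (t) : A
(r (u) (t)) : A


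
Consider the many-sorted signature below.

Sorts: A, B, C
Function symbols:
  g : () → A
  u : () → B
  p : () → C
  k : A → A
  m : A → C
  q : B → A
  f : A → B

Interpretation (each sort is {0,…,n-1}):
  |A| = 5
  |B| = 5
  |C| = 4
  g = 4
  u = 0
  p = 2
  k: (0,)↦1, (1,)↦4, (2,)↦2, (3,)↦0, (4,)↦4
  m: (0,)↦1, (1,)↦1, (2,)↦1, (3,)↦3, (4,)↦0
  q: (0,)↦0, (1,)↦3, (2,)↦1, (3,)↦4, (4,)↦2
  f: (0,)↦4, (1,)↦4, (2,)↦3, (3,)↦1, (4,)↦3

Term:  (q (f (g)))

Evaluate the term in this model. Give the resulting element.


value = 4

  g = 4
  (f (g)) = f(4,) = 3
  (q (f (g))) = q(3,) = 4


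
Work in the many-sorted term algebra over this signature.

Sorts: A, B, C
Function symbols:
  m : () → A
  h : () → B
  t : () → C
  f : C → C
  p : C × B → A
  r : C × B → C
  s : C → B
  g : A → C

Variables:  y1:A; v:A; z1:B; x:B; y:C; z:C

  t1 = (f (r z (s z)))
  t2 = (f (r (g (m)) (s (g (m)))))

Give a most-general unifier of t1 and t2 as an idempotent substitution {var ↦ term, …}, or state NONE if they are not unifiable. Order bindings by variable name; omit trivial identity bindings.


{z ↦ (g (m))}


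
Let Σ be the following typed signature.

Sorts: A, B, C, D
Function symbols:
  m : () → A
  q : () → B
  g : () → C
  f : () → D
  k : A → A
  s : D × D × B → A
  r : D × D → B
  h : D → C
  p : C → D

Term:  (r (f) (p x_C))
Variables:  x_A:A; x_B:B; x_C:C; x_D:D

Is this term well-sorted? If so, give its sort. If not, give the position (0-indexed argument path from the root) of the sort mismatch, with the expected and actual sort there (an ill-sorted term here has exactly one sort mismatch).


  (f) : D
    x_C : C
  (p x_C) : D
(r (f) (p x_C)) : B

well-sorted; sort = B


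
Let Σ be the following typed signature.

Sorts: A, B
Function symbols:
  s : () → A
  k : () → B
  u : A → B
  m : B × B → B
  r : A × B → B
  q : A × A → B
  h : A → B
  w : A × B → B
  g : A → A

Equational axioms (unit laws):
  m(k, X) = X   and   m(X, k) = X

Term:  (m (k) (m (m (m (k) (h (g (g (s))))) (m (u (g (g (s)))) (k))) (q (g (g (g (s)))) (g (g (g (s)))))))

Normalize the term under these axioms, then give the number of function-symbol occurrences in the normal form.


size = 19

1. (m (k) (m (m (m (k) (h (g (g (s))))) (m (u (g (g (s)))) (k))) (q (g (g (g (s)))) (g (g (g (s)))))))  →  (m (m (m (k) (h (g (g (s))))) (m (u (g (g (s)))) (k))) (q (g (g (g (s)))) (g (g (g (s))))))
2. (m (m (m (k) (h (g (g (s))))) (m (u (g (g (s)))) (k))) (q (g (g (g (s)))) (g (g (g (s))))))  →  (m (m (h (g (g (s)))) (m (u (g (g (s)))) (k))) (q (g (g (g (s)))) (g (g (g (s))))))
3. (m (m (h (g (g (s)))) (m (u (g (g (s)))) (k))) (q (g (g (g (s)))) (g (g (g (s))))))  →  (m (m (h (g (g (s)))) (u (g (g (s))))) (q (g (g (g (s)))) (g (g (g (s))))))
normal form: (m (m (h (g (g (s)))) (u (g (g (s))))) (q (g (g (g (s)))) (g (g (g (s))))))


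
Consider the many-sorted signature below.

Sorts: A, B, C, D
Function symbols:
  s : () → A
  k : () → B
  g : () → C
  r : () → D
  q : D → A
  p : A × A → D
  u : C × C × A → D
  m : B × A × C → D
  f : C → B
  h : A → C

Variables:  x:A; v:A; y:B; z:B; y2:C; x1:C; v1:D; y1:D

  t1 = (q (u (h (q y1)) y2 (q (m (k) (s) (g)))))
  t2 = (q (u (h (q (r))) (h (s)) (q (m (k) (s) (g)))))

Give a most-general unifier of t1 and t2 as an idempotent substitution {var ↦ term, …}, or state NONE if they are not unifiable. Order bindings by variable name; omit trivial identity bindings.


{y1 ↦ (r), y2 ↦ (h (s))}


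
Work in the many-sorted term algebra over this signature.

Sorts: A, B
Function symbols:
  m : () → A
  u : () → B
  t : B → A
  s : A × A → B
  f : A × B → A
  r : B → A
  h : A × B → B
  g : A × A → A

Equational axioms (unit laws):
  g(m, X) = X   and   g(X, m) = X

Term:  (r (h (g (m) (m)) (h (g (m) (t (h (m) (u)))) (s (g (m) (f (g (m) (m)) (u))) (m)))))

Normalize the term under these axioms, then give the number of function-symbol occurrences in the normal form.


1. (r (h (g (m) (m)) (h (g (m) (t (h (m) (u)))) (s (g (m) (f (g (m) (m)) (u))) (m)))))  →  (r (h (m) (h (g (m) (t (h (m) (u)))) (s (g (m) (f (g (m) (m)) (u))) (m)))))
2. (r (h (m) (h (g (m) (t (h (m) (u)))) (s (g (m) (f (g (m) (m)) (u))) (m)))))  →  (r (h (m) (h (t (h (m) (u))) (s (g (m) (f (g (m) (m)) (u))) (m)))))
3. (r (h (m) (h (t (h (m) (u))) (s (g (m) (f (g (m) (m)) (u))) (m)))))  →  (r (h (m) (h (t (h (m) (u))) (s (f (g (m) (m)) (u)) (m)))))
4. (r (h (m) (h (t (h (m) (u))) (s (f (g (m) (m)) (u)) (m)))))  →  (r (h (m) (h (t (h (m) (u))) (s (f (m) (u)) (m)))))
normal form: (r (h (m) (h (t (h (m) (u))) (s (f (m) (u)) (m)))))

size = 13


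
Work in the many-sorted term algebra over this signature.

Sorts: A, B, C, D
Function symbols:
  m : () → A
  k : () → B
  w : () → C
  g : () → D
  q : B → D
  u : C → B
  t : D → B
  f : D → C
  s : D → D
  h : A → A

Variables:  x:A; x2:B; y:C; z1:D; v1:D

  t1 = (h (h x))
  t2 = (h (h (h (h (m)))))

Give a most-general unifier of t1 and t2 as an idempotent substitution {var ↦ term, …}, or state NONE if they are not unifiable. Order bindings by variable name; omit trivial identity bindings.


{x ↦ (h (h (m)))}


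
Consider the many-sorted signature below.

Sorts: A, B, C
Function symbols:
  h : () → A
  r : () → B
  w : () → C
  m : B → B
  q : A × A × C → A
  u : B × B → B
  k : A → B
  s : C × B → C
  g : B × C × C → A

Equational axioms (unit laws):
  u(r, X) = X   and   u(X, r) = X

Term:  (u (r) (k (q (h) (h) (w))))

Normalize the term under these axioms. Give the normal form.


normal form = (k (q (h) (h) (w)))

1. (u (r) (k (q (h) (h) (w))))  →  (k (q (h) (h) (w)))


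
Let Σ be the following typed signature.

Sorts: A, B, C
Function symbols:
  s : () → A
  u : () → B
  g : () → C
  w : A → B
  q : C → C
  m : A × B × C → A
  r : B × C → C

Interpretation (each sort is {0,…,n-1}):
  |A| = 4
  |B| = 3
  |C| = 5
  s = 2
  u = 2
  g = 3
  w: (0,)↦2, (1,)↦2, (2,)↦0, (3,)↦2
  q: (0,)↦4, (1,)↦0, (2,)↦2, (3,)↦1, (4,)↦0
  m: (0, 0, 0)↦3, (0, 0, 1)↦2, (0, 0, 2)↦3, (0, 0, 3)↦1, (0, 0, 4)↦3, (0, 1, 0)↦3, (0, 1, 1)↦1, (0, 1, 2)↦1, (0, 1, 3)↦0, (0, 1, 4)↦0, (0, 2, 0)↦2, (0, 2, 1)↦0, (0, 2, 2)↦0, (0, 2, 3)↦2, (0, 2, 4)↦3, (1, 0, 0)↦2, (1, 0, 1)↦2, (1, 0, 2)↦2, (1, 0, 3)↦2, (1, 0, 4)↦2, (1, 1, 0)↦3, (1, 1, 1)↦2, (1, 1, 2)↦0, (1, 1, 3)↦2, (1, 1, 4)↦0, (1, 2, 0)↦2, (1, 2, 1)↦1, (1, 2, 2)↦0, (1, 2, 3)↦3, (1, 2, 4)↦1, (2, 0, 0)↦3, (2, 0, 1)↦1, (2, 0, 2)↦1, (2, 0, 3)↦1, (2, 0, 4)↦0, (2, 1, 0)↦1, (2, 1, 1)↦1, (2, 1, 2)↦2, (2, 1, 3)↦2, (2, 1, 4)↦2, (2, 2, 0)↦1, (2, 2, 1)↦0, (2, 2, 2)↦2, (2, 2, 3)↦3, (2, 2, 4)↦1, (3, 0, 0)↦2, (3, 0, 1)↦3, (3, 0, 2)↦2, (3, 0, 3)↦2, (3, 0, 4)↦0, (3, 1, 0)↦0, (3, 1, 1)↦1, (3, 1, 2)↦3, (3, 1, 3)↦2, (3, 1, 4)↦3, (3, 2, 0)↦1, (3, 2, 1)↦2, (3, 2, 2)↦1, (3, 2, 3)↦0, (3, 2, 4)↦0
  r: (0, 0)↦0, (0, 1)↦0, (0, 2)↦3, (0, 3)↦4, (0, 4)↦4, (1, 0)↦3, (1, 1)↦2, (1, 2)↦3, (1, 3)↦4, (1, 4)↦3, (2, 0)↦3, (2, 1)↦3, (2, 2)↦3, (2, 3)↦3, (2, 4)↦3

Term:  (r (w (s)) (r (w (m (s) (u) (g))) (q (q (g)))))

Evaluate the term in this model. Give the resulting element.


value = 4

  s = 2
  (w (s)) = w(2,) = 0
  s = 2
  u = 2
  g = 3
  (m (s) (u) (g)) = m(2, 2, 3) = 3
  (w (m (s) (u) (g))) = w(3,) = 2
  g = 3
  (q (g)) = q(3,) = 1
  (q (q (g))) = q(1,) = 0
  (r (w (m (s) (u) (g))) (q (q (g)))) = r(2, 0) = 3
  (r (w (s)) (r (w (m (s) (u) (g))) (q (q (g))))) = r(0, 3) = 4


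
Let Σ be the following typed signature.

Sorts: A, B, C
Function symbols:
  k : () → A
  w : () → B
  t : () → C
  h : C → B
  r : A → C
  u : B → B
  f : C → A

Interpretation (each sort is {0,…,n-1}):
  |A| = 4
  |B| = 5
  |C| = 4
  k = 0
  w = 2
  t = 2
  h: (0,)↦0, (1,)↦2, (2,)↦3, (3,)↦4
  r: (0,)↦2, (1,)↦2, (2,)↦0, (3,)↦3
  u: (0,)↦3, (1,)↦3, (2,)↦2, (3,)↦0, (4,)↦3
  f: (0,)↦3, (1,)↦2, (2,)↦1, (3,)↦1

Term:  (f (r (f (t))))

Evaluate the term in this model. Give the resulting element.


value = 1

  t = 2
  (f (t)) = f(2,) = 1
  (r (f (t))) = r(1,) = 2
  (f (r (f (t)))) = f(2,) = 1


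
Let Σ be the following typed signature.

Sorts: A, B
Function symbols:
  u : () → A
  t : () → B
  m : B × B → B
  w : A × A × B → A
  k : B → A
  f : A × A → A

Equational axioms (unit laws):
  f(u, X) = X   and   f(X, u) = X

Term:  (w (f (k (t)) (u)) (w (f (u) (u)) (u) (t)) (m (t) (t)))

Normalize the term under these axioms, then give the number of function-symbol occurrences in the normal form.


size = 10

1. (w (f (k (t)) (u)) (w (f (u) (u)) (u) (t)) (m (t) (t)))  →  (w (k (t)) (w (f (u) (u)) (u) (t)) (m (t) (t)))
2. (w (k (t)) (w (f (u) (u)) (u) (t)) (m (t) (t)))  →  (w (k (t)) (w (u) (u) (t)) (m (t) (t)))
normal form: (w (k (t)) (w (u) (u) (t)) (m (t) (t)))


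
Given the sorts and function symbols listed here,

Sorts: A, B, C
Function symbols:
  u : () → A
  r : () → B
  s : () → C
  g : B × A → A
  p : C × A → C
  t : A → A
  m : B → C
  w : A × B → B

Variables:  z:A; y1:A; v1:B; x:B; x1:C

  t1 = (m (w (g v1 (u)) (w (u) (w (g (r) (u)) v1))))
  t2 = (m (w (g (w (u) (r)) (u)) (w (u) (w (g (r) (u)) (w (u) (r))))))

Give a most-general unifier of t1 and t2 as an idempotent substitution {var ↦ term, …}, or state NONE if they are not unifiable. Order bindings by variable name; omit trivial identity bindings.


{v1 ↦ (w (u) (r))}


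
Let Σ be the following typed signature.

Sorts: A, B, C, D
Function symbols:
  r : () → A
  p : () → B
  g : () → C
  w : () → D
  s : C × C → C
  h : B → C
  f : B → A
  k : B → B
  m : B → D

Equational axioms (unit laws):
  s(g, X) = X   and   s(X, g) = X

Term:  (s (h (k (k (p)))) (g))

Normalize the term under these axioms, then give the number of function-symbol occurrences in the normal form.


size = 4

1. (s (h (k (k (p)))) (g))  →  (h (k (k (p))))
normal form: (h (k (k (p))))


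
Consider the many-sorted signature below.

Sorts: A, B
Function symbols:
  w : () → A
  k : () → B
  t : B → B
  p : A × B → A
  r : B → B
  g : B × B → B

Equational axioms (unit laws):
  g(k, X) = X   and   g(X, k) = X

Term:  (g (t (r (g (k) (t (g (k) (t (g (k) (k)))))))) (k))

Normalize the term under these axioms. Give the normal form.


normal form = (t (r (t (t (k)))))

1. (g (t (r (g (k) (t (g (k) (t (g (k) (k)))))))) (k))  →  (t (r (g (k) (t (g (k) (t (g (k) (k))))))))
2. (t (r (g (k) (t (g (k) (t (g (k) (k))))))))  →  (t (r (t (g (k) (t (g (k) (k)))))))
3. (t (r (t (g (k) (t (g (k) (k)))))))  →  (t (r (t (t (g (k) (k))))))
4. (t (r (t (t (g (k) (k))))))  →  (t (r (t (t (k)))))


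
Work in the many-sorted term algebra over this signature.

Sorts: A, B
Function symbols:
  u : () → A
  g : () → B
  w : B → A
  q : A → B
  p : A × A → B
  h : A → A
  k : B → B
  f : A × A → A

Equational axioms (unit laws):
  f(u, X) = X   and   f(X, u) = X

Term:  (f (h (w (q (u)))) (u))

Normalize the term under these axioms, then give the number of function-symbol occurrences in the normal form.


1. (f (h (w (q (u)))) (u))  →  (h (w (q (u))))
normal form: (h (w (q (u))))

size = 4


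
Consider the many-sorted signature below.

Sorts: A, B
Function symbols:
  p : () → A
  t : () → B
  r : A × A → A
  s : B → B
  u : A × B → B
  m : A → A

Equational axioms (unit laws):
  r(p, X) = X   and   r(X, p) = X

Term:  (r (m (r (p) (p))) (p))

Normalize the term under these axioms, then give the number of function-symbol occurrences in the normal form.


1. (r (m (r (p) (p))) (p))  →  (m (r (p) (p)))
2. (m (r (p) (p)))  →  (m (p))
normal form: (m (p))

size = 2


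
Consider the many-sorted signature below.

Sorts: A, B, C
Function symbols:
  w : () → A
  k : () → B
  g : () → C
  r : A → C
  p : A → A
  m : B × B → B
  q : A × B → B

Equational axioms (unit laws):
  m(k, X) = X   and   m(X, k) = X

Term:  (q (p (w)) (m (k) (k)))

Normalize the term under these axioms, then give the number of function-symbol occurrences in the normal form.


1. (q (p (w)) (m (k) (k)))  →  (q (p (w)) (k))
normal form: (q (p (w)) (k))

size = 4


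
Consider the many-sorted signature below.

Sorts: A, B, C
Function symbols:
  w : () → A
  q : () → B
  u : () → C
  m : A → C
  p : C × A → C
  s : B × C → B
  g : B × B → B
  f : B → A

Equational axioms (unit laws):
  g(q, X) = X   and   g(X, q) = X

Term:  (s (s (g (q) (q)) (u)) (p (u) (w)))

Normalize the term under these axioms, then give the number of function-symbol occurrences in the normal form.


size = 7

1. (s (s (g (q) (q)) (u)) (p (u) (w)))  →  (s (s (q) (u)) (p (u) (w)))
normal form: (s (s (q) (u)) (p (u) (w)))


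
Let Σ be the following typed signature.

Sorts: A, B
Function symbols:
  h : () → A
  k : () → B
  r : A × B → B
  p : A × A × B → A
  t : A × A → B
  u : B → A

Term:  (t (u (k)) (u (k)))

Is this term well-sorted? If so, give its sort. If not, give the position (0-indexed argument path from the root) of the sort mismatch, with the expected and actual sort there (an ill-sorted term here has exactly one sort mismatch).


    (k) : B
  (u (k)) : A
    (k) : B
  (u (k)) : A
(t (u (k)) (u (k))) : B

well-sorted; sort = B


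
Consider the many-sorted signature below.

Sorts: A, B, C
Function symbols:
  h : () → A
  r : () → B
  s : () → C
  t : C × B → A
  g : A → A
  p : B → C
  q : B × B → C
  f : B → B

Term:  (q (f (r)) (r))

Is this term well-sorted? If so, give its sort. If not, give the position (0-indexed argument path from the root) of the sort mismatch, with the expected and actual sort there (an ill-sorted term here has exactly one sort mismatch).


well-sorted; sort = C

    (r) : B
  (f (r)) : B
  (r) : B
(q (f (r)) (r)) : C


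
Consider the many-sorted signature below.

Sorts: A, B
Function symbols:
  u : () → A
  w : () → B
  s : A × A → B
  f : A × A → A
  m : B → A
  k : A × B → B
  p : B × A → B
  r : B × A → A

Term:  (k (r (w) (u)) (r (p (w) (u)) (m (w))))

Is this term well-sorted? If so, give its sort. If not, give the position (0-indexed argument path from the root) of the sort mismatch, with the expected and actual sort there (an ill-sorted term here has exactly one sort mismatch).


    (w) : B
    (u) : A
  (r (w) (u)) : A
      (w) : B
      (u) : A
    (p (w) (u)) : B
      (w) : B
    (m (w)) : A
  (r (p (w) (u)) (m (w))) : A
(k (r (w) (u)) (r (p (w) (u)) (m (w)))) : ✗ arg 1 at [1] has sort A, expected B

ill-sorted at position [1]: expected B, got A


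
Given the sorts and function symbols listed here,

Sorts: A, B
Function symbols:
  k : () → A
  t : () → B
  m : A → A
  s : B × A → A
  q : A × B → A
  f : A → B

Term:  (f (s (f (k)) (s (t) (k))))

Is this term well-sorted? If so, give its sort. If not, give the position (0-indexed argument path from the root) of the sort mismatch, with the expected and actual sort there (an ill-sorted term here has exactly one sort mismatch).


well-sorted; sort = B

      (k) : A
    (f (k)) : B
      (t) : B
      (k) : A
    (s (t) (k)) : A
  (s (f (k)) (s (t) (k))) : A
(f (s (f (k)) (s (t) (k)))) : B


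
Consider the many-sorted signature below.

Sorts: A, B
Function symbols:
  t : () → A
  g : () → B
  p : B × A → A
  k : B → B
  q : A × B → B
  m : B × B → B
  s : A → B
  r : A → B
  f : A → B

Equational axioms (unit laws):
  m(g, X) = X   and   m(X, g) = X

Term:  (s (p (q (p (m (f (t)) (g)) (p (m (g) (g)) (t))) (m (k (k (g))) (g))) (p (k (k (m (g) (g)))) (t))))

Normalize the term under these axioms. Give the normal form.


normal form = (s (p (q (p (f (t)) (p (g) (t))) (k (k (g)))) (p (k (k (g))) (t))))

1. (s (p (q (p (m (f (t)) (g)) (p (m (g) (g)) (t))) (m (k (k (g))) (g))) (p (k (k (m (g) (g)))) (t))))  →  (s (p (q (p (f (t)) (p (m (g) (g)) (t))) (m (k (k (g))) (g))) (p (k (k (m (g) (g)))) (t))))
2. (s (p (q (p (f (t)) (p (m (g) (g)) (t))) (m (k (k (g))) (g))) (p (k (k (m (g) (g)))) (t))))  →  (s (p (q (p (f (t)) (p (g) (t))) (m (k (k (g))) (g))) (p (k (k (m (g) (g)))) (t))))
3. (s (p (q (p (f (t)) (p (g) (t))) (m (k (k (g))) (g))) (p (k (k (m (g) (g)))) (t))))  →  (s (p (q (p (f (t)) (p (g) (t))) (k (k (g)))) (p (k (k (m (g) (g)))) (t))))
4. (s (p (q (p (f (t)) (p (g) (t))) (k (k (g)))) (p (k (k (m (g) (g)))) (t))))  →  (s (p (q (p (f (t)) (p (g) (t))) (k (k (g)))) (p (k (k (g))) (t))))


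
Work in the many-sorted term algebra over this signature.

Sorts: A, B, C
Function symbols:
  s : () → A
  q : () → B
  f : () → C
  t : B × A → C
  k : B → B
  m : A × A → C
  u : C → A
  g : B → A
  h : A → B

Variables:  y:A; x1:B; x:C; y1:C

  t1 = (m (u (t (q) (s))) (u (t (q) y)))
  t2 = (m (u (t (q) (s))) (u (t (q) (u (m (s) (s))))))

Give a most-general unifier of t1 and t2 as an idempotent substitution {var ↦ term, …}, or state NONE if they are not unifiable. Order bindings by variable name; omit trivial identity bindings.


{y ↦ (u (m (s) (s)))}


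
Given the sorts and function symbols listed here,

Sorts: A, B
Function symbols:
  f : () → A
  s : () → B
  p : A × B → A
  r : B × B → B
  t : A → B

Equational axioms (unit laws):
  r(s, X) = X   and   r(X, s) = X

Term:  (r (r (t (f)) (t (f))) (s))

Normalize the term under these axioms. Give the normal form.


normal form = (r (t (f)) (t (f)))

1. (r (r (t (f)) (t (f))) (s))  →  (r (t (f)) (t (f)))


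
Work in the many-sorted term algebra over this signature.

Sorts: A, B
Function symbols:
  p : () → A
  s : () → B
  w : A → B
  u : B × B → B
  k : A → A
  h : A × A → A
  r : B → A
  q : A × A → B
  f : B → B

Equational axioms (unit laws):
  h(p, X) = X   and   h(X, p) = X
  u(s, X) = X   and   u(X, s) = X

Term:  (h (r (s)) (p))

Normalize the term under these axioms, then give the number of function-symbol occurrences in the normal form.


size = 2

1. (h (r (s)) (p))  →  (r (s))
normal form: (r (s))


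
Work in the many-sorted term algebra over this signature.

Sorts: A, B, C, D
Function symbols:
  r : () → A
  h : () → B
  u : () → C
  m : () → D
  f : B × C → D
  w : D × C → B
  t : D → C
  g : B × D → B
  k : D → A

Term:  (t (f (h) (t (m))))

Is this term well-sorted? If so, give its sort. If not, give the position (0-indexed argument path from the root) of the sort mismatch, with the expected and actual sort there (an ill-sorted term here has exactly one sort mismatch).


well-sorted; sort = C

    (h) : B
      (m) : D
    (t (m)) : C
  (f (h) (t (m))) : D
(t (f (h) (t (m)))) : C


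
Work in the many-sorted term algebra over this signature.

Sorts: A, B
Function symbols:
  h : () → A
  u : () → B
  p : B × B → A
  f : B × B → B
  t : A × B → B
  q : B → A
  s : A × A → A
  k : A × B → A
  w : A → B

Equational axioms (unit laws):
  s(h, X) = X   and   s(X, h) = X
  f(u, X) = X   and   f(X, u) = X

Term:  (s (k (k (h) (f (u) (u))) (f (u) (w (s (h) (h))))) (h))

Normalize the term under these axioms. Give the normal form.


normal form = (k (k (h) (u)) (w (h)))

1. (s (k (k (h) (f (u) (u))) (f (u) (w (s (h) (h))))) (h))  →  (k (k (h) (f (u) (u))) (f (u) (w (s (h) (h)))))
2. (k (k (h) (f (u) (u))) (f (u) (w (s (h) (h)))))  →  (k (k (h) (u)) (f (u) (w (s (h) (h)))))
3. (k (k (h) (u)) (f (u) (w (s (h) (h)))))  →  (k (k (h) (u)) (w (s (h) (h))))
4. (k (k (h) (u)) (w (s (h) (h))))  →  (k (k (h) (u)) (w (h)))


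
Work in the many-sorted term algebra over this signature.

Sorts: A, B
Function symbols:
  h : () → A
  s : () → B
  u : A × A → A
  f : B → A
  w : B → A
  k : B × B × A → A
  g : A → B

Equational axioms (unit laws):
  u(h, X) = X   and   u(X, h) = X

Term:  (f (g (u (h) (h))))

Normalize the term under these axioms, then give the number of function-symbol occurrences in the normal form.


size = 3

1. (f (g (u (h) (h))))  →  (f (g (h)))
normal form: (f (g (h)))


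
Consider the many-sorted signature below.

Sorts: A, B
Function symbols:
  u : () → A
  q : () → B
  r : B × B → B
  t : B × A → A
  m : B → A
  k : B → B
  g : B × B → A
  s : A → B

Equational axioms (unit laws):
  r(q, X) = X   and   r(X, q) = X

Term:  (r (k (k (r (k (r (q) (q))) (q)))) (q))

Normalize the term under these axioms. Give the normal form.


1. (r (k (k (r (k (r (q) (q))) (q)))) (q))  →  (k (k (r (k (r (q) (q))) (q))))
2. (k (k (r (k (r (q) (q))) (q))))  →  (k (k (k (r (q) (q)))))
3. (k (k (k (r (q) (q)))))  →  (k (k (k (q))))

normal form = (k (k (k (q))))


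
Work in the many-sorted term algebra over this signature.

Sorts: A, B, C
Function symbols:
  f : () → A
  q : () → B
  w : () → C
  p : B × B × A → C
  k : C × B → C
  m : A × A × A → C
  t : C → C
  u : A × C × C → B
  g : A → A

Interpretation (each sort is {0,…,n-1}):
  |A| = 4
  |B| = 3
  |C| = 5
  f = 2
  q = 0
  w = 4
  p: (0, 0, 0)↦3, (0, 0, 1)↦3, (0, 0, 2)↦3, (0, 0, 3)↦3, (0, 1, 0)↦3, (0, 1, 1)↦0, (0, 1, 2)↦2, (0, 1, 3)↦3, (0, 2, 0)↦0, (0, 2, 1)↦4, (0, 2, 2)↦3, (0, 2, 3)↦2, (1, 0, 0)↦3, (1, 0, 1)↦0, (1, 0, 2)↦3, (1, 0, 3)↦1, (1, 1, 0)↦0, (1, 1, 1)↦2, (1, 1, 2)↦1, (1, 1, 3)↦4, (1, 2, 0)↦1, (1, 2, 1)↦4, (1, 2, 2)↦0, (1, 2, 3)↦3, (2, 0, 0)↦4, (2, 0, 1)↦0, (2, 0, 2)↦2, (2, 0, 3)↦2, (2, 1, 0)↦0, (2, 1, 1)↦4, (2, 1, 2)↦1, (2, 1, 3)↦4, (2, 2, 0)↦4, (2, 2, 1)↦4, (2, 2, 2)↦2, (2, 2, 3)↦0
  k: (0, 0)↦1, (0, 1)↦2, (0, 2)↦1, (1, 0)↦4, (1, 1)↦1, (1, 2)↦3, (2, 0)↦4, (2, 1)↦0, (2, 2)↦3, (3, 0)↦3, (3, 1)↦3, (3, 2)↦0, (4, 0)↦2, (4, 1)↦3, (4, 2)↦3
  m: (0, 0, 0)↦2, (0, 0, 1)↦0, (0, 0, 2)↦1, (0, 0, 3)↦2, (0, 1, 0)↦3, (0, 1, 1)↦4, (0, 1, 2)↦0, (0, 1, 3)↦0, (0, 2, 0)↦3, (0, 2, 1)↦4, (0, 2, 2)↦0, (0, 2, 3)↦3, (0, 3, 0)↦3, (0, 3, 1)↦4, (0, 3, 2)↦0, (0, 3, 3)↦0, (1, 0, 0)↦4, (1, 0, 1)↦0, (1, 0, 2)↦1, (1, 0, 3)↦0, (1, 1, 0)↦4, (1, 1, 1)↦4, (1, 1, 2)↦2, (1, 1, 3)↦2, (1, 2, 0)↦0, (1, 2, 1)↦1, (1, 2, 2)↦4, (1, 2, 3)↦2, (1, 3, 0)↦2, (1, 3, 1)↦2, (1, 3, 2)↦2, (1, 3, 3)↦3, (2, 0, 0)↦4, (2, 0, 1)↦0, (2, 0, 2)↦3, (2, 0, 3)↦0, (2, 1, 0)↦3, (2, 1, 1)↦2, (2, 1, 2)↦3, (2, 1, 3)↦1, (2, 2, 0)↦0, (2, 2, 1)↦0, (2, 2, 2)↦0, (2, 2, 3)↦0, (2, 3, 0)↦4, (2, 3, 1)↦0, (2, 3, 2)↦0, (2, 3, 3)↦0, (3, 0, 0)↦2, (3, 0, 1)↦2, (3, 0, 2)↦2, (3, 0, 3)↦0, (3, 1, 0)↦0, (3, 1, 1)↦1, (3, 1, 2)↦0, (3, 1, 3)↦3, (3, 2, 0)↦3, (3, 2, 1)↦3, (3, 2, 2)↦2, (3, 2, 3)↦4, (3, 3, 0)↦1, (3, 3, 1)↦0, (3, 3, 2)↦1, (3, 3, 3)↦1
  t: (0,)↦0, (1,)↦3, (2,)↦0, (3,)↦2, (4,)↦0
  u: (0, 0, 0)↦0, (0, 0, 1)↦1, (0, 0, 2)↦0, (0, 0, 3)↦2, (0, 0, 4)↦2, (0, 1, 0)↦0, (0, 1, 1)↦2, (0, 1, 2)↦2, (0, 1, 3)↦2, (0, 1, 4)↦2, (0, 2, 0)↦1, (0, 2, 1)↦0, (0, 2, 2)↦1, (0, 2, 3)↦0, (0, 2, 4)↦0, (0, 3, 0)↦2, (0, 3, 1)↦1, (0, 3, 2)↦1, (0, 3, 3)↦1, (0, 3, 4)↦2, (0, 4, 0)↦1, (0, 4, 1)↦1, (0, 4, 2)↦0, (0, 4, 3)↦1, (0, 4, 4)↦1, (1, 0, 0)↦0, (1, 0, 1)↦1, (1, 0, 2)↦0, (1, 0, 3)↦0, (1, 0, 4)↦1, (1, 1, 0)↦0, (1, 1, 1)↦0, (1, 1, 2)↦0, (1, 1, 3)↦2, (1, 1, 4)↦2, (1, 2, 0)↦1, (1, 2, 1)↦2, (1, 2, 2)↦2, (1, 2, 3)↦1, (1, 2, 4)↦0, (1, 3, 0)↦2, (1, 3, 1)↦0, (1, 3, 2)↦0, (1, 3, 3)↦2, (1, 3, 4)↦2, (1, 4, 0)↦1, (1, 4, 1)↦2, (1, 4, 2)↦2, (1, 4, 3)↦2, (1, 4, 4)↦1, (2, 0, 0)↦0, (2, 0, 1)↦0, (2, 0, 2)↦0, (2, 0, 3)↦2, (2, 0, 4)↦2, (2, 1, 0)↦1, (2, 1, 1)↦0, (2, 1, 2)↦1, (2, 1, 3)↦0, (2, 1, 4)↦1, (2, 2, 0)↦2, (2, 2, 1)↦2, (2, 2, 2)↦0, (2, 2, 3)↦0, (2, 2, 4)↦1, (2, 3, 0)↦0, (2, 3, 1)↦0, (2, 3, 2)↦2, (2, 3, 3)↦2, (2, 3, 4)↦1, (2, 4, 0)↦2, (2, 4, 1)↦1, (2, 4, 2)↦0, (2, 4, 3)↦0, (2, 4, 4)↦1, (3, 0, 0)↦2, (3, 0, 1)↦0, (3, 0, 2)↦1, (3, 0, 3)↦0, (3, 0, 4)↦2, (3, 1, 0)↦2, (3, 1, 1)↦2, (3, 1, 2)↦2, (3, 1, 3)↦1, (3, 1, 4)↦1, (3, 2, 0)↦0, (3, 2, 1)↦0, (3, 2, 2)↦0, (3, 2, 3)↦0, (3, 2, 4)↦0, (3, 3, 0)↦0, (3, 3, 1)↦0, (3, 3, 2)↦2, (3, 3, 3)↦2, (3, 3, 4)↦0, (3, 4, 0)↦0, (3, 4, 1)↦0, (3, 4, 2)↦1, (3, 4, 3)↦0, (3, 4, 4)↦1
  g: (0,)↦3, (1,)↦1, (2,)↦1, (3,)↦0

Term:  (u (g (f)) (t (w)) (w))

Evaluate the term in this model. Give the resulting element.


  f = 2
  (g (f)) = g(2,) = 1
  w = 4
  (t (w)) = t(4,) = 0
  w = 4
  (u (g (f)) (t (w)) (w)) = u(1, 0, 4) = 1

value = 1


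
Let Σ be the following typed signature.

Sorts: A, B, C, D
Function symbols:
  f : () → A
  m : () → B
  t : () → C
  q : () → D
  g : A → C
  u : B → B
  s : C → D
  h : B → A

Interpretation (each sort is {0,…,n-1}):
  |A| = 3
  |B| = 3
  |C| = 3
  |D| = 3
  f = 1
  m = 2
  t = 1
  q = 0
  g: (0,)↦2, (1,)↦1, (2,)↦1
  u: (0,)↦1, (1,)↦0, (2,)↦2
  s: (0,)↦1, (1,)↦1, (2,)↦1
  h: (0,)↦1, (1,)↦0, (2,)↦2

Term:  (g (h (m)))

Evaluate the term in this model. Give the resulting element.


value = 1

  m = 2
  (h (m)) = h(2,) = 2
  (g (h (m))) = g(2,) = 1


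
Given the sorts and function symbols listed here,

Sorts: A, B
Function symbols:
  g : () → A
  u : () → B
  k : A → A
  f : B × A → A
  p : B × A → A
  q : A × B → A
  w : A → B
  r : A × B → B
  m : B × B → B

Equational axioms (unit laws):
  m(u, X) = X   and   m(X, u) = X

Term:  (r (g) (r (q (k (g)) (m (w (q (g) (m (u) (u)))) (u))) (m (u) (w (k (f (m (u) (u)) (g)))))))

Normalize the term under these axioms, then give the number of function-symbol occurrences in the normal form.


1. (r (g) (r (q (k (g)) (m (w (q (g) (m (u) (u)))) (u))) (m (u) (w (k (f (m (u) (u)) (g)))))))  →  (r (g) (r (q (k (g)) (w (q (g) (m (u) (u))))) (m (u) (w (k (f (m (u) (u)) (g)))))))
2. (r (g) (r (q (k (g)) (w (q (g) (m (u) (u))))) (m (u) (w (k (f (m (u) (u)) (g)))))))  →  (r (g) (r (q (k (g)) (w (q (g) (u)))) (m (u) (w (k (f (m (u) (u)) (g)))))))
3. (r (g) (r (q (k (g)) (w (q (g) (u)))) (m (u) (w (k (f (m (u) (u)) (g)))))))  →  (r (g) (r (q (k (g)) (w (q (g) (u)))) (w (k (f (m (u) (u)) (g))))))
4. (r (g) (r (q (k (g)) (w (q (g) (u)))) (w (k (f (m (u) (u)) (g))))))  →  (r (g) (r (q (k (g)) (w (q (g) (u)))) (w (k (f (u) (g))))))
normal form: (r (g) (r (q (k (g)) (w (q (g) (u)))) (w (k (f (u) (g))))))

size = 15


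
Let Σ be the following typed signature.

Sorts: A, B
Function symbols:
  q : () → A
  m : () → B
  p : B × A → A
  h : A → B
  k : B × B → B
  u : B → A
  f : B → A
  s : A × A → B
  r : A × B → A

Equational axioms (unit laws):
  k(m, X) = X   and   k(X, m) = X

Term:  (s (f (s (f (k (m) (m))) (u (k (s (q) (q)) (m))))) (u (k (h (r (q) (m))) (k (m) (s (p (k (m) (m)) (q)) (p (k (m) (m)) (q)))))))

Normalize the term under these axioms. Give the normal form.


normal form = (s (f (s (f (m)) (u (s (q) (q))))) (u (k (h (r (q) (m))) (s (p (m) (q)) (p (m) (q))))))

1. (s (f (s (f (k (m) (m))) (u (k (s (q) (q)) (m))))) (u (k (h (r (q) (m))) (k (m) (s (p (k (m) (m)) (q)) (p (k (m) (m)) (q)))))))  →  (s (f (s (f (m)) (u (k (s (q) (q)) (m))))) (u (k (h (r (q) (m))) (k (m) (s (p (k (m) (m)) (q)) (p (k (m) (m)) (q)))))))
2. (s (f (s (f (m)) (u (k (s (q) (q)) (m))))) (u (k (h (r (q) (m))) (k (m) (s (p (k (m) (m)) (q)) (p (k (m) (m)) (q)))))))  →  (s (f (s (f (m)) (u (s (q) (q))))) (u (k (h (r (q) (m))) (k (m) (s (p (k (m) (m)) (q)) (p (k (m) (m)) (q)))))))
3. (s (f (s (f (m)) (u (s (q) (q))))) (u (k (h (r (q) (m))) (k (m) (s (p (k (m) (m)) (q)) (p (k (m) (m)) (q)))))))  →  (s (f (s (f (m)) (u (s (q) (q))))) (u (k (h (r (q) (m))) (s (p (k (m) (m)) (q)) (p (k (m) (m)) (q))))))
4. (s (f (s (f (m)) (u (s (q) (q))))) (u (k (h (r (q) (m))) (s (p (k (m) (m)) (q)) (p (k (m) (m)) (q))))))  →  (s (f (s (f (m)) (u (s (q) (q))))) (u (k (h (r (q) (m))) (s (p (m) (q)) (p (k (m) (m)) (q))))))
5. (s (f (s (f (m)) (u (s (q) (q))))) (u (k (h (r (q) (m))) (s (p (m) (q)) (p (k (m) (m)) (q))))))  →  (s (f (s (f (m)) (u (s (q) (q))))) (u (k (h (r (q) (m))) (s (p (m) (q)) (p (m) (q))))))


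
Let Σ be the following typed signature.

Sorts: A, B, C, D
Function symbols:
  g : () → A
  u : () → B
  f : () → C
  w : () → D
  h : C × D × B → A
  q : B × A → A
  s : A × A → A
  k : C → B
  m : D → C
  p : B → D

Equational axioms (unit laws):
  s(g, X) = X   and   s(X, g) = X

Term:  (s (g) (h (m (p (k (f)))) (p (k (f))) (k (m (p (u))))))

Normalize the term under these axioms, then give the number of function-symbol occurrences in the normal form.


size = 12

1. (s (g) (h (m (p (k (f)))) (p (k (f))) (k (m (p (u))))))  →  (h (m (p (k (f)))) (p (k (f))) (k (m (p (u)))))
normal form: (h (m (p (k (f)))) (p (k (f))) (k (m (p (u)))))
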